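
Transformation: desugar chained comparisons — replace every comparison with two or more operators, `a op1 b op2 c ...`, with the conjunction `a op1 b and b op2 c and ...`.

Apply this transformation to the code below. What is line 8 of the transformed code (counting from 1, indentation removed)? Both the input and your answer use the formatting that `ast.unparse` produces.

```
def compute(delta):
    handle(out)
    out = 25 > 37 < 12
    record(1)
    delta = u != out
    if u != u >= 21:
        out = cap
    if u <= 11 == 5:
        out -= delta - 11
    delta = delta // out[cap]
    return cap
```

Transformed code:
def compute(delta):
    handle(out)
    out = 25 > 37 and 37 < 12
    record(1)
    delta = u != out
    if u != u and u >= 21:
        out = cap
    if u <= 11 and 11 == 5:
        out -= delta - 11
    delta = delta // out[cap]
    return cap

if u <= 11 and 11 == 5:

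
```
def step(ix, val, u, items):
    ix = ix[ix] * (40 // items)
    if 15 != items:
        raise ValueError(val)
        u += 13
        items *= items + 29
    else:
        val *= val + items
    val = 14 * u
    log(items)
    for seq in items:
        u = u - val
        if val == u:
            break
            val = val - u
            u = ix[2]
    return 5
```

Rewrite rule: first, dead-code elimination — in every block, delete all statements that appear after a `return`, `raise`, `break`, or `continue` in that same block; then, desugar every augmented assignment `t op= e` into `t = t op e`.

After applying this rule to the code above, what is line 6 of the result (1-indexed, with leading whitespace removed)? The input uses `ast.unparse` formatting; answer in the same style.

Transformed code:
def step(ix, val, u, items):
    ix = ix[ix] * (40 // items)
    if 15 != items:
        raise ValueError(val)
    else:
        val = val * (val + items)
    val = 14 * u
    log(items)
    for seq in items:
        u = u - val
        if val == u:
            break
    return 5

val = val * (val + items)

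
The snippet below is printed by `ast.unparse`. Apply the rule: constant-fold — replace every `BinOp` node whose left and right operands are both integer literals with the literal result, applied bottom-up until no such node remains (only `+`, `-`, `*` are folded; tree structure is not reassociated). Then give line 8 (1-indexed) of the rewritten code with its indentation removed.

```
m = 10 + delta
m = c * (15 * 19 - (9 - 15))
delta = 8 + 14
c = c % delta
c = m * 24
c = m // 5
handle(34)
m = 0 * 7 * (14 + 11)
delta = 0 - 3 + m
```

m = 0

Transformed code:
m = 10 + delta
m = c * 291
delta = 22
c = c % delta
c = m * 24
c = m // 5
handle(34)
m = 0
delta = -3 + m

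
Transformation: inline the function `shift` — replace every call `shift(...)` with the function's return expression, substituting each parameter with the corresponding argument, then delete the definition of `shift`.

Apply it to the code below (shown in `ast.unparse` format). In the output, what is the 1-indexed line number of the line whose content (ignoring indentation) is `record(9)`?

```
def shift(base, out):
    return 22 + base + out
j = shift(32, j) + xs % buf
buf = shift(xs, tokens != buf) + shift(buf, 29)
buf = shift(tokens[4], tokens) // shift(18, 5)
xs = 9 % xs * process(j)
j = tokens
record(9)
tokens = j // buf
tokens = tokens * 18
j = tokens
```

6

Transformed code:
j = 22 + 32 + j + xs % buf
buf = 22 + xs + (tokens != buf) + (22 + buf + 29)
buf = (22 + tokens[4] + tokens) // (22 + 18 + 5)
xs = 9 % xs * process(j)
j = tokens
record(9)
tokens = j // buf
tokens = tokens * 18
j = tokens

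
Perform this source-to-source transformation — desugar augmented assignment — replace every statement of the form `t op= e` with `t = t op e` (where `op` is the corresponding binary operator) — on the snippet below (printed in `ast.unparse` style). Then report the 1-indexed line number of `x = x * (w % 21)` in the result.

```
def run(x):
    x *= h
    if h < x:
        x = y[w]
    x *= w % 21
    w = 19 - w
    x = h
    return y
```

Transformed code:
def run(x):
    x = x * h
    if h < x:
        x = y[w]
    x = x * (w % 21)
    w = 19 - w
    x = h
    return y

5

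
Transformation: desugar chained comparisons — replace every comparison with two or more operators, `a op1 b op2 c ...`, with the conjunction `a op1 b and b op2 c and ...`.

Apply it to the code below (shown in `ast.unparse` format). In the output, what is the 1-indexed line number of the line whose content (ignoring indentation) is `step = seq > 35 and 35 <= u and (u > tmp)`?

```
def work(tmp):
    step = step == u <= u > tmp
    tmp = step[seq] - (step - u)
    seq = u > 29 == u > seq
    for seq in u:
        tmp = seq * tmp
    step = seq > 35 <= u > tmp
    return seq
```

Transformed code:
def work(tmp):
    step = step == u and u <= u and (u > tmp)
    tmp = step[seq] - (step - u)
    seq = u > 29 and 29 == u and (u > seq)
    for seq in u:
        tmp = seq * tmp
    step = seq > 35 and 35 <= u and (u > tmp)
    return seq

7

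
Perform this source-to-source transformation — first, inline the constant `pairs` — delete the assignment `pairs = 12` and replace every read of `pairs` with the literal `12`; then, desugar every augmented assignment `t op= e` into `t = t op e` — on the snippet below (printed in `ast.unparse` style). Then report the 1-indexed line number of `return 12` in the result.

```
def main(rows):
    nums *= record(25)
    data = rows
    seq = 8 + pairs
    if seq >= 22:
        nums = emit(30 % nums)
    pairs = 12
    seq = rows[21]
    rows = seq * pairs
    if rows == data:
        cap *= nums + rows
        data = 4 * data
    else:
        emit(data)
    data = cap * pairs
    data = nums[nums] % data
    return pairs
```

16

Transformed code:
def main(rows):
    nums = nums * record(25)
    data = rows
    seq = 8 + 12
    if seq >= 22:
        nums = emit(30 % nums)
    seq = rows[21]
    rows = seq * 12
    if rows == data:
        cap = cap * (nums + rows)
        data = 4 * data
    else:
        emit(data)
    data = cap * 12
    data = nums[nums] % data
    return 12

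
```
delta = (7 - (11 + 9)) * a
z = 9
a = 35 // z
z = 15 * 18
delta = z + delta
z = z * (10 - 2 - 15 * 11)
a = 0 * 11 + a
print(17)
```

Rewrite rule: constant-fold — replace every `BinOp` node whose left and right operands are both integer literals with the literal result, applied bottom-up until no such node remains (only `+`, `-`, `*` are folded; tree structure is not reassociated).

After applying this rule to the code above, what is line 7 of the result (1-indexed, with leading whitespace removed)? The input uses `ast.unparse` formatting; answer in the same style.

a = 0 + a

Transformed code:
delta = -13 * a
z = 9
a = 35 // z
z = 270
delta = z + delta
z = z * -157
a = 0 + a
print(17)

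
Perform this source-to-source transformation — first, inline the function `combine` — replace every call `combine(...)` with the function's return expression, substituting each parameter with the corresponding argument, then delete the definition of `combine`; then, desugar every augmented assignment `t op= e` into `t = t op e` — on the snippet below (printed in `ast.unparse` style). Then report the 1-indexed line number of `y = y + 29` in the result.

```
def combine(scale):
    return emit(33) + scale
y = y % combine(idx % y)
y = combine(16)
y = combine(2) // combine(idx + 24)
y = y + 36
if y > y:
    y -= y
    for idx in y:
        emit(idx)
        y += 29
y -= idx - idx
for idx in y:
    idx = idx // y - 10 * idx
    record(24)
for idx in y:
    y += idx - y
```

Transformed code:
y = y % (emit(33) + idx % y)
y = emit(33) + 16
y = (emit(33) + 2) // (emit(33) + (idx + 24))
y = y + 36
if y > y:
    y = y - y
    for idx in y:
        emit(idx)
        y = y + 29
y = y - (idx - idx)
for idx in y:
    idx = idx // y - 10 * idx
    record(24)
for idx in y:
    y = y + (idx - y)

9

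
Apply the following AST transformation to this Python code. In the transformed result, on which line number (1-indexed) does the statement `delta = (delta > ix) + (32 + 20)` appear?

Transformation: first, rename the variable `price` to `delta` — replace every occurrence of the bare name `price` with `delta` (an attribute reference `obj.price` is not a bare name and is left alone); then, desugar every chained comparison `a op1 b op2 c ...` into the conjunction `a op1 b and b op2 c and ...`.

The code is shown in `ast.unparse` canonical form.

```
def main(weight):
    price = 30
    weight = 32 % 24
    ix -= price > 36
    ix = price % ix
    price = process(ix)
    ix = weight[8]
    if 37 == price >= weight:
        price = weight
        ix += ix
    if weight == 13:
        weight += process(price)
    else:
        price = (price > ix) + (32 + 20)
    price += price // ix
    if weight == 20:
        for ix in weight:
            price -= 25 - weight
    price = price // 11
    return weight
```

Transformed code:
def main(weight):
    delta = 30
    weight = 32 % 24
    ix -= delta > 36
    ix = delta % ix
    delta = process(ix)
    ix = weight[8]
    if 37 == delta and delta >= weight:
        delta = weight
        ix += ix
    if weight == 13:
        weight += process(delta)
    else:
        delta = (delta > ix) + (32 + 20)
    delta += delta // ix
    if weight == 20:
        for ix in weight:
            delta -= 25 - weight
    delta = delta // 11
    return weight

14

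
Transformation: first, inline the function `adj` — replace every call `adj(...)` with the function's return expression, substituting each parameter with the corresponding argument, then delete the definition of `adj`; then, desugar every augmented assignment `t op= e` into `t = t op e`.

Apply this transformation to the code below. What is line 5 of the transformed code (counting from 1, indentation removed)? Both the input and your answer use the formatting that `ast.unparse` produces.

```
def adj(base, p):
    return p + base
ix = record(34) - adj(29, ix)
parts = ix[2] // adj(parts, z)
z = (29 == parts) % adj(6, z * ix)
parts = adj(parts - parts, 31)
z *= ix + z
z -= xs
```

z = z * (ix + z)

Transformed code:
ix = record(34) - (ix + 29)
parts = ix[2] // (z + parts)
z = (29 == parts) % (z * ix + 6)
parts = 31 + (parts - parts)
z = z * (ix + z)
z = z - xs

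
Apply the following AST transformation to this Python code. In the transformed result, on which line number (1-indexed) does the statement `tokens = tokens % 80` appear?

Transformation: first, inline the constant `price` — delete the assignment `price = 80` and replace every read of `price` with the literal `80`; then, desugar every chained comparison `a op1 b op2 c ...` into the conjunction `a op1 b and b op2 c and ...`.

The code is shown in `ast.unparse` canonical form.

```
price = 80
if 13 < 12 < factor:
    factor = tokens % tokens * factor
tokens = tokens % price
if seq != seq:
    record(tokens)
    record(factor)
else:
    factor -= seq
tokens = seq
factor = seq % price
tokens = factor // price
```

3

Transformed code:
if 13 < 12 and 12 < factor:
    factor = tokens % tokens * factor
tokens = tokens % 80
if seq != seq:
    record(tokens)
    record(factor)
else:
    factor -= seq
tokens = seq
factor = seq % 80
tokens = factor // 80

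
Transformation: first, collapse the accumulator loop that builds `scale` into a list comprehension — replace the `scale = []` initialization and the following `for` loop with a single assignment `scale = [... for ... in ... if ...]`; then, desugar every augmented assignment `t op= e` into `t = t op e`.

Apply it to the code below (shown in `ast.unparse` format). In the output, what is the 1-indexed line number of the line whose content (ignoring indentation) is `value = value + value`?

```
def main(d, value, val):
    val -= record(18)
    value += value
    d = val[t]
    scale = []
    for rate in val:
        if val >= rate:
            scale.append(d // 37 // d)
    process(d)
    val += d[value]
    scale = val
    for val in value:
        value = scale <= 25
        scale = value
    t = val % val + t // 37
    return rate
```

3

Transformed code:
def main(d, value, val):
    val = val - record(18)
    value = value + value
    d = val[t]
    scale = [d // 37 // d for rate in val if val >= rate]
    process(d)
    val = val + d[value]
    scale = val
    for val in value:
        value = scale <= 25
        scale = value
    t = val % val + t // 37
    return rate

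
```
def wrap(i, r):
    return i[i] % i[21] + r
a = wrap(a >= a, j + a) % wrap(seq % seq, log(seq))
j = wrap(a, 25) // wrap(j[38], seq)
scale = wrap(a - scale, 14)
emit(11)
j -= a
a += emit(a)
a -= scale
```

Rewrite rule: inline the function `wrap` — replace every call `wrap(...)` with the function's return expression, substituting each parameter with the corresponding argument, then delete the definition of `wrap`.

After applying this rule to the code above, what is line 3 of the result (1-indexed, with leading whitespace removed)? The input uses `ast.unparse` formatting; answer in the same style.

scale = (a - scale)[a - scale] % (a - scale)[21] + 14

Transformed code:
a = ((a >= a)[a >= a] % (a >= a)[21] + (j + a)) % ((seq % seq)[seq % seq] % (seq % seq)[21] + log(seq))
j = (a[a] % a[21] + 25) // (j[38][j[38]] % j[38][21] + seq)
scale = (a - scale)[a - scale] % (a - scale)[21] + 14
emit(11)
j -= a
a += emit(a)
a -= scale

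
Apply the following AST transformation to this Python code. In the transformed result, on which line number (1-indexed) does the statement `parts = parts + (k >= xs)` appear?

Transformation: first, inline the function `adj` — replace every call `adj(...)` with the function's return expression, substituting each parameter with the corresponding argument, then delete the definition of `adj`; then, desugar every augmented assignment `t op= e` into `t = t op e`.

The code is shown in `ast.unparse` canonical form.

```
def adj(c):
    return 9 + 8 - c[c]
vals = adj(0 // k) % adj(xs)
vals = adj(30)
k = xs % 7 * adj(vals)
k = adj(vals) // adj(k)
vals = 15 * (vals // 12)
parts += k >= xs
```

6

Transformed code:
vals = (9 + 8 - (0 // k)[0 // k]) % (9 + 8 - xs[xs])
vals = 9 + 8 - 30[30]
k = xs % 7 * (9 + 8 - vals[vals])
k = (9 + 8 - vals[vals]) // (9 + 8 - k[k])
vals = 15 * (vals // 12)
parts = parts + (k >= xs)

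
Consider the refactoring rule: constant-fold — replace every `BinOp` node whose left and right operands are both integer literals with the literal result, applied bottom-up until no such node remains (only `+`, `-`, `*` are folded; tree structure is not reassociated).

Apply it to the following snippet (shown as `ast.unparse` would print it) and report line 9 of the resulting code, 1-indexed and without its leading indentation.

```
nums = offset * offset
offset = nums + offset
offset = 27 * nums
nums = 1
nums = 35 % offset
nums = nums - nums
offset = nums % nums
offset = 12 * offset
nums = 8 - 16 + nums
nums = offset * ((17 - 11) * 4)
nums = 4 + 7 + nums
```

Transformed code:
nums = offset * offset
offset = nums + offset
offset = 27 * nums
nums = 1
nums = 35 % offset
nums = nums - nums
offset = nums % nums
offset = 12 * offset
nums = -8 + nums
nums = offset * 24
nums = 11 + nums

nums = -8 + nums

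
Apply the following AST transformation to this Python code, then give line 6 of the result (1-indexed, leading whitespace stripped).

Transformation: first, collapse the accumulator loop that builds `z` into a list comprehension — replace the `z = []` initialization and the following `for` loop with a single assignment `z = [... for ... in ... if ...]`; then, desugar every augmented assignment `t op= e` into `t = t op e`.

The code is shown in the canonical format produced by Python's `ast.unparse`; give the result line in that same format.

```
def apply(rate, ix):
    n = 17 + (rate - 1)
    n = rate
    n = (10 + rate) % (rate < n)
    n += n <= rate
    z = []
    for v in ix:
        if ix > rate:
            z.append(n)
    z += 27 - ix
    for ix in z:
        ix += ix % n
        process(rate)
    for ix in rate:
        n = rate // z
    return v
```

z = [n for v in ix if ix > rate]

Transformed code:
def apply(rate, ix):
    n = 17 + (rate - 1)
    n = rate
    n = (10 + rate) % (rate < n)
    n = n + (n <= rate)
    z = [n for v in ix if ix > rate]
    z = z + (27 - ix)
    for ix in z:
        ix = ix + ix % n
        process(rate)
    for ix in rate:
        n = rate // z
    return v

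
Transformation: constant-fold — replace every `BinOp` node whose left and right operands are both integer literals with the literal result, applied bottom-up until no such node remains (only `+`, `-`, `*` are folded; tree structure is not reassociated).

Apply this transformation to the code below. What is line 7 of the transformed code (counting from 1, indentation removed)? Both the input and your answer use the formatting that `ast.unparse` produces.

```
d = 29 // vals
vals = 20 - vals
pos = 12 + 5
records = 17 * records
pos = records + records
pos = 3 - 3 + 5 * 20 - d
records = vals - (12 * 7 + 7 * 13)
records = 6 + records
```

Transformed code:
d = 29 // vals
vals = 20 - vals
pos = 17
records = 17 * records
pos = records + records
pos = 100 - d
records = vals - 175
records = 6 + records

records = vals - 175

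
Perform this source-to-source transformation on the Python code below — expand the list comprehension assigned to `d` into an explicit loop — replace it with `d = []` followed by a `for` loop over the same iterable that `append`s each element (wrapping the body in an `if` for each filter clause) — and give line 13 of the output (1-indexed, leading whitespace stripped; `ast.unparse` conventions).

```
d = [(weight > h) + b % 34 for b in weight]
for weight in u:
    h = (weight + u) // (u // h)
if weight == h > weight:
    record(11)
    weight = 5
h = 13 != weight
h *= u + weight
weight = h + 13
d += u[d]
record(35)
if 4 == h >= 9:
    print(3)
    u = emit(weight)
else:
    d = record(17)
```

Transformed code:
d = []
for b in weight:
    d.append((weight > h) + b % 34)
for weight in u:
    h = (weight + u) // (u // h)
if weight == h > weight:
    record(11)
    weight = 5
h = 13 != weight
h *= u + weight
weight = h + 13
d += u[d]
record(35)
if 4 == h >= 9:
    print(3)
    u = emit(weight)
else:
    d = record(17)

record(35)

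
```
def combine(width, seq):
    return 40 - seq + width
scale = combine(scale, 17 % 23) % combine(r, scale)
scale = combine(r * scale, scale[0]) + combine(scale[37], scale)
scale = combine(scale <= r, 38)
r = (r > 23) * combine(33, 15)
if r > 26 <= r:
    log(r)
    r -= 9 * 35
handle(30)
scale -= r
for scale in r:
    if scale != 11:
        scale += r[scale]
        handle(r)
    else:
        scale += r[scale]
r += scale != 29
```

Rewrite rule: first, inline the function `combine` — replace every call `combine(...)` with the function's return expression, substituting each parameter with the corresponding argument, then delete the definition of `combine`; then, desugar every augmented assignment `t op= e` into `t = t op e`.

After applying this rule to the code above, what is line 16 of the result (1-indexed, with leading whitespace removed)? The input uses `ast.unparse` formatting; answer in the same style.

Transformed code:
scale = (40 - 17 % 23 + scale) % (40 - scale + r)
scale = 40 - scale[0] + r * scale + (40 - scale + scale[37])
scale = 40 - 38 + (scale <= r)
r = (r > 23) * (40 - 15 + 33)
if r > 26 <= r:
    log(r)
    r = r - 9 * 35
handle(30)
scale = scale - r
for scale in r:
    if scale != 11:
        scale = scale + r[scale]
        handle(r)
    else:
        scale = scale + r[scale]
r = r + (scale != 29)

r = r + (scale != 29)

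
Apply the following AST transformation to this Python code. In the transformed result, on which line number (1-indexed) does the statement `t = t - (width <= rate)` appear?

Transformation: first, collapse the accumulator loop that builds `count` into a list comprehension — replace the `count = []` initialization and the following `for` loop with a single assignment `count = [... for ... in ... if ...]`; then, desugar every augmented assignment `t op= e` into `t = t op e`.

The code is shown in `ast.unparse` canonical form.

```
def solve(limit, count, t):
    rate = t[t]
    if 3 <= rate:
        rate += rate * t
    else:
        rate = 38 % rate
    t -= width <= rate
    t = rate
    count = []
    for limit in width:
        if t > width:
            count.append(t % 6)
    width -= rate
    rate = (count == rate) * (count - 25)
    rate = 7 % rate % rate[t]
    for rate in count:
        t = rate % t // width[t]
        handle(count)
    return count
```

Transformed code:
def solve(limit, count, t):
    rate = t[t]
    if 3 <= rate:
        rate = rate + rate * t
    else:
        rate = 38 % rate
    t = t - (width <= rate)
    t = rate
    count = [t % 6 for limit in width if t > width]
    width = width - rate
    rate = (count == rate) * (count - 25)
    rate = 7 % rate % rate[t]
    for rate in count:
        t = rate % t // width[t]
        handle(count)
    return count

7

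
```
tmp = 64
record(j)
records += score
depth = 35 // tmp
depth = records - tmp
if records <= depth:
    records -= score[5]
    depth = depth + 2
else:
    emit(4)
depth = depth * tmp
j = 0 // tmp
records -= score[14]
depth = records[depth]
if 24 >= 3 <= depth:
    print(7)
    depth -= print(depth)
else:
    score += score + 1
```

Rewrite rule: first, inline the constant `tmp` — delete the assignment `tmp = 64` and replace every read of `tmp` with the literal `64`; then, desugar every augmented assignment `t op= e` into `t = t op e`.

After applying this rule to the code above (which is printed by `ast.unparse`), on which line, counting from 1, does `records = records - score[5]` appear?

Transformed code:
record(j)
records = records + score
depth = 35 // 64
depth = records - 64
if records <= depth:
    records = records - score[5]
    depth = depth + 2
else:
    emit(4)
depth = depth * 64
j = 0 // 64
records = records - score[14]
depth = records[depth]
if 24 >= 3 <= depth:
    print(7)
    depth = depth - print(depth)
else:
    score = score + (score + 1)

6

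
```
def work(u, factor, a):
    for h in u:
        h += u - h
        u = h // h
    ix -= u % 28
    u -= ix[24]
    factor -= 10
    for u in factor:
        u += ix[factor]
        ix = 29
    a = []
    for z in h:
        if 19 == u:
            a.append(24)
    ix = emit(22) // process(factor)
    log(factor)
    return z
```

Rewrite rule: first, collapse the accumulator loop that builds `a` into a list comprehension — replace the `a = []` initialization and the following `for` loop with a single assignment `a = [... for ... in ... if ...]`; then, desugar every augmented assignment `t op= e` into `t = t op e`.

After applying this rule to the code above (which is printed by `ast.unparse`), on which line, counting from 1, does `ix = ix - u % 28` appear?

5

Transformed code:
def work(u, factor, a):
    for h in u:
        h = h + (u - h)
        u = h // h
    ix = ix - u % 28
    u = u - ix[24]
    factor = factor - 10
    for u in factor:
        u = u + ix[factor]
        ix = 29
    a = [24 for z in h if 19 == u]
    ix = emit(22) // process(factor)
    log(factor)
    return z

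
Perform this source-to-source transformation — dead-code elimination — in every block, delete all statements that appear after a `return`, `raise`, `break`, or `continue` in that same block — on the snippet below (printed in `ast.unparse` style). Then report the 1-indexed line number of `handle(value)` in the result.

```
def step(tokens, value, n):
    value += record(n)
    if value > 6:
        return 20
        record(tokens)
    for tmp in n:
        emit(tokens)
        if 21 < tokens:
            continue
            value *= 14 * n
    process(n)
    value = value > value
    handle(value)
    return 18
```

Transformed code:
def step(tokens, value, n):
    value += record(n)
    if value > 6:
        return 20
    for tmp in n:
        emit(tokens)
        if 21 < tokens:
            continue
    process(n)
    value = value > value
    handle(value)
    return 18

11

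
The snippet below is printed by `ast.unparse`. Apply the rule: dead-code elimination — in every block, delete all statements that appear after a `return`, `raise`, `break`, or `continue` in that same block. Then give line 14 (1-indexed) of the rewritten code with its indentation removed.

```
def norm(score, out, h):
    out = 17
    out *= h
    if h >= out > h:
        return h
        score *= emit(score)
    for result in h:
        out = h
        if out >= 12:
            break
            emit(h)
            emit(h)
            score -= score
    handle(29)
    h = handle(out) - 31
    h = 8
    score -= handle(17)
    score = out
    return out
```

score = out

Transformed code:
def norm(score, out, h):
    out = 17
    out *= h
    if h >= out > h:
        return h
    for result in h:
        out = h
        if out >= 12:
            break
    handle(29)
    h = handle(out) - 31
    h = 8
    score -= handle(17)
    score = out
    return out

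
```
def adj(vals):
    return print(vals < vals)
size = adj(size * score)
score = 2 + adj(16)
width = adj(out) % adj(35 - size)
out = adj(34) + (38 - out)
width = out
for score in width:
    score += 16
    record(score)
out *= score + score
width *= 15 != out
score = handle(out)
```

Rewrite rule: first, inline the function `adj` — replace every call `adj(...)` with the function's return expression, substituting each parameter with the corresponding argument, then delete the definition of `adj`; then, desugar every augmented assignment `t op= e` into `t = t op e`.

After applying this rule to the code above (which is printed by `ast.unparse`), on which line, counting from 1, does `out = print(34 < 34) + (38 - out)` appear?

Transformed code:
size = print(size * score < size * score)
score = 2 + print(16 < 16)
width = print(out < out) % print(35 - size < 35 - size)
out = print(34 < 34) + (38 - out)
width = out
for score in width:
    score = score + 16
    record(score)
out = out * (score + score)
width = width * (15 != out)
score = handle(out)

4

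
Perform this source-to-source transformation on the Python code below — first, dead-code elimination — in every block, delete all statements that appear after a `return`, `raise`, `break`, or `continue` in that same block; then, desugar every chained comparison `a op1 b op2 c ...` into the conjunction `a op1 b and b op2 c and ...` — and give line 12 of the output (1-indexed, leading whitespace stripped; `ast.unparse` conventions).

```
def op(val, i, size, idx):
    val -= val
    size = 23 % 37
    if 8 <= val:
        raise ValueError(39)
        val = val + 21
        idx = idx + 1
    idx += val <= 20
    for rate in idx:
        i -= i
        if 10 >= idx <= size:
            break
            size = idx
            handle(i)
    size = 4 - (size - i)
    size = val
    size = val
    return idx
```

size = val

Transformed code:
def op(val, i, size, idx):
    val -= val
    size = 23 % 37
    if 8 <= val:
        raise ValueError(39)
    idx += val <= 20
    for rate in idx:
        i -= i
        if 10 >= idx and idx <= size:
            break
    size = 4 - (size - i)
    size = val
    size = val
    return idx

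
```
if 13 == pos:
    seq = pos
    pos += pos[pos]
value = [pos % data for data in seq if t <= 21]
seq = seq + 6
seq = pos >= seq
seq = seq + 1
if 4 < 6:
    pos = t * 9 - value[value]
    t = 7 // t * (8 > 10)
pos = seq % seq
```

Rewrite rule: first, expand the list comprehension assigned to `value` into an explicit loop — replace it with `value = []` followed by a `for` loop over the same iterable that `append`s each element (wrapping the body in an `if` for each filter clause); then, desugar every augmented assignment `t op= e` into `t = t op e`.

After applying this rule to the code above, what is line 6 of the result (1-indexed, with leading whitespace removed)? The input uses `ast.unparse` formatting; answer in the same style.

if t <= 21:

Transformed code:
if 13 == pos:
    seq = pos
    pos = pos + pos[pos]
value = []
for data in seq:
    if t <= 21:
        value.append(pos % data)
seq = seq + 6
seq = pos >= seq
seq = seq + 1
if 4 < 6:
    pos = t * 9 - value[value]
    t = 7 // t * (8 > 10)
pos = seq % seq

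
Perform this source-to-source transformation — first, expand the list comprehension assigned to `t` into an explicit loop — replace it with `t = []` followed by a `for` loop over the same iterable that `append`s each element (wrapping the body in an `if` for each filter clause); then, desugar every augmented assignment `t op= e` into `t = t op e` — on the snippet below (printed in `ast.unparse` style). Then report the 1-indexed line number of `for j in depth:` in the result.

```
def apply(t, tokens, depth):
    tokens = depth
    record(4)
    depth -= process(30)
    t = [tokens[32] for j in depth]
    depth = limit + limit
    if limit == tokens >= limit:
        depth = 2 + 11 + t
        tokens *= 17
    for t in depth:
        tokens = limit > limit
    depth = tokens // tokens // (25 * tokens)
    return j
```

Transformed code:
def apply(t, tokens, depth):
    tokens = depth
    record(4)
    depth = depth - process(30)
    t = []
    for j in depth:
        t.append(tokens[32])
    depth = limit + limit
    if limit == tokens >= limit:
        depth = 2 + 11 + t
        tokens = tokens * 17
    for t in depth:
        tokens = limit > limit
    depth = tokens // tokens // (25 * tokens)
    return j

6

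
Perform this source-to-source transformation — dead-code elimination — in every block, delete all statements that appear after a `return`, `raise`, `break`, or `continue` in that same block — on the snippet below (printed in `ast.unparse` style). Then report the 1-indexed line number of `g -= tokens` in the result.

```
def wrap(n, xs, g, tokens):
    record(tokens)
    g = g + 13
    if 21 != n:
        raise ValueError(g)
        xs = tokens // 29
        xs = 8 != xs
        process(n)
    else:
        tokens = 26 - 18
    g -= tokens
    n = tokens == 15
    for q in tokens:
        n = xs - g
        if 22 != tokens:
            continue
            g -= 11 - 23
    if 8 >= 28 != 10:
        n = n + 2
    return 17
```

Transformed code:
def wrap(n, xs, g, tokens):
    record(tokens)
    g = g + 13
    if 21 != n:
        raise ValueError(g)
    else:
        tokens = 26 - 18
    g -= tokens
    n = tokens == 15
    for q in tokens:
        n = xs - g
        if 22 != tokens:
            continue
    if 8 >= 28 != 10:
        n = n + 2
    return 17

8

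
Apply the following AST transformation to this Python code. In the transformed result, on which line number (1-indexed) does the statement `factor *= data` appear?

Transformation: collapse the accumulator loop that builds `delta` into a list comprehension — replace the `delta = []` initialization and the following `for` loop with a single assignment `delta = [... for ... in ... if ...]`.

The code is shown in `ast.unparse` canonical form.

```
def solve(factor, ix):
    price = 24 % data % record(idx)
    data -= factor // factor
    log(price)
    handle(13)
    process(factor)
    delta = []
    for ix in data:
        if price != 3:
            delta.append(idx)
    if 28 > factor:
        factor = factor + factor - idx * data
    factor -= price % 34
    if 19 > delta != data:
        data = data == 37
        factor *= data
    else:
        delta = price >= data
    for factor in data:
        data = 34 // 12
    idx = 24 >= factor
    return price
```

13

Transformed code:
def solve(factor, ix):
    price = 24 % data % record(idx)
    data -= factor // factor
    log(price)
    handle(13)
    process(factor)
    delta = [idx for ix in data if price != 3]
    if 28 > factor:
        factor = factor + factor - idx * data
    factor -= price % 34
    if 19 > delta != data:
        data = data == 37
        factor *= data
    else:
        delta = price >= data
    for factor in data:
        data = 34 // 12
    idx = 24 >= factor
    return price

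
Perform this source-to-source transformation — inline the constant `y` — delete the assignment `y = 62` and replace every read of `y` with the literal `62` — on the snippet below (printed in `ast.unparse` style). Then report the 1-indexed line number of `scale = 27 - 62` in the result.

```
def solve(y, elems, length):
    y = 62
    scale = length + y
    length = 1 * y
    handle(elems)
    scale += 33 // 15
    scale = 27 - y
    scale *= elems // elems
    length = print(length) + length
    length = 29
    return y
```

6

Transformed code:
def solve(y, elems, length):
    scale = length + 62
    length = 1 * 62
    handle(elems)
    scale += 33 // 15
    scale = 27 - 62
    scale *= elems // elems
    length = print(length) + length
    length = 29
    return 62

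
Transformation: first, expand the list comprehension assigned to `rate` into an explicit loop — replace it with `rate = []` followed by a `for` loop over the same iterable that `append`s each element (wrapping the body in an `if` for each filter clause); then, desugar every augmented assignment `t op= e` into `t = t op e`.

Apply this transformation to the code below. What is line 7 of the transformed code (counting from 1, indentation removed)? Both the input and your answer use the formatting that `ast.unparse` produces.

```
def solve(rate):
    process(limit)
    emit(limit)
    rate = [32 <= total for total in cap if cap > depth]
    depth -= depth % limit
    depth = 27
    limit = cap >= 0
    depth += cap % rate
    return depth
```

rate.append(32 <= total)

Transformed code:
def solve(rate):
    process(limit)
    emit(limit)
    rate = []
    for total in cap:
        if cap > depth:
            rate.append(32 <= total)
    depth = depth - depth % limit
    depth = 27
    limit = cap >= 0
    depth = depth + cap % rate
    return depth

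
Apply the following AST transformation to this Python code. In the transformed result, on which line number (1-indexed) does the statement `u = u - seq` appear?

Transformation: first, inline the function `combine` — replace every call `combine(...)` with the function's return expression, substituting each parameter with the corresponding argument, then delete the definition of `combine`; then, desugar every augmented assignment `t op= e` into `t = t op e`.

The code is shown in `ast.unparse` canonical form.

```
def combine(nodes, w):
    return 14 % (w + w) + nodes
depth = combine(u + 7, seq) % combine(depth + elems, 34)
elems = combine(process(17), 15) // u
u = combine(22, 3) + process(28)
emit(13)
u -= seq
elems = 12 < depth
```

5

Transformed code:
depth = (14 % (seq + seq) + (u + 7)) % (14 % (34 + 34) + (depth + elems))
elems = (14 % (15 + 15) + process(17)) // u
u = 14 % (3 + 3) + 22 + process(28)
emit(13)
u = u - seq
elems = 12 < depth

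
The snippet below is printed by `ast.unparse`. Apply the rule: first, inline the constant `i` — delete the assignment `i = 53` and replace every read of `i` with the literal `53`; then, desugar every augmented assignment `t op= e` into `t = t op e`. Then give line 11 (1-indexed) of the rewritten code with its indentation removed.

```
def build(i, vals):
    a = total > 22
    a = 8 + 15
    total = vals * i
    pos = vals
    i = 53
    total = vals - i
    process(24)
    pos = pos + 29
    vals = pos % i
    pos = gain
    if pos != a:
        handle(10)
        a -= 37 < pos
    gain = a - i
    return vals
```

Transformed code:
def build(i, vals):
    a = total > 22
    a = 8 + 15
    total = vals * 53
    pos = vals
    total = vals - 53
    process(24)
    pos = pos + 29
    vals = pos % 53
    pos = gain
    if pos != a:
        handle(10)
        a = a - (37 < pos)
    gain = a - 53
    return vals

if pos != a:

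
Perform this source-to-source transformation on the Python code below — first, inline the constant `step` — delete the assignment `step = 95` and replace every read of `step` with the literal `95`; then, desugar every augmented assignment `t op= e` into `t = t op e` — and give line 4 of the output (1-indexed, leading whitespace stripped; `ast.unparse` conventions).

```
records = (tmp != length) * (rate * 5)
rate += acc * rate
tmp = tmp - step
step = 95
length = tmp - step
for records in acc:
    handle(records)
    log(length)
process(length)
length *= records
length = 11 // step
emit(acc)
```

length = tmp - 95

Transformed code:
records = (tmp != length) * (rate * 5)
rate = rate + acc * rate
tmp = tmp - 95
length = tmp - 95
for records in acc:
    handle(records)
    log(length)
process(length)
length = length * records
length = 11 // 95
emit(acc)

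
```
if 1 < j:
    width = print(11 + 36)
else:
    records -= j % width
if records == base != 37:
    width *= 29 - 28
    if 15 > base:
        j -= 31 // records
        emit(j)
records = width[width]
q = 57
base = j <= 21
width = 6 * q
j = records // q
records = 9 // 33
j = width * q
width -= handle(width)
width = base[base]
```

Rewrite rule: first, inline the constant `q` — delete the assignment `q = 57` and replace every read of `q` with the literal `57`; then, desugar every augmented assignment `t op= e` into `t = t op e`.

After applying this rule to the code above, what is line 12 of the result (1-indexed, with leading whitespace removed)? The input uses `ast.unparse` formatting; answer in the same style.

Transformed code:
if 1 < j:
    width = print(11 + 36)
else:
    records = records - j % width
if records == base != 37:
    width = width * (29 - 28)
    if 15 > base:
        j = j - 31 // records
        emit(j)
records = width[width]
base = j <= 21
width = 6 * 57
j = records // 57
records = 9 // 33
j = width * 57
width = width - handle(width)
width = base[base]

width = 6 * 57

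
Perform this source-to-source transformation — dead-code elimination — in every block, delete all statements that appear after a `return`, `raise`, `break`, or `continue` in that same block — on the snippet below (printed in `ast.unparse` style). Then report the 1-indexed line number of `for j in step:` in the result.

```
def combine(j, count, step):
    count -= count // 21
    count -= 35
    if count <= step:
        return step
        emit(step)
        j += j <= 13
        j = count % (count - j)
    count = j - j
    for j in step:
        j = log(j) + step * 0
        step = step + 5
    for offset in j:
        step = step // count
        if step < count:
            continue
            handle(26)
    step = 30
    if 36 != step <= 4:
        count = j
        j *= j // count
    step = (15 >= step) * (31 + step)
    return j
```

Transformed code:
def combine(j, count, step):
    count -= count // 21
    count -= 35
    if count <= step:
        return step
    count = j - j
    for j in step:
        j = log(j) + step * 0
        step = step + 5
    for offset in j:
        step = step // count
        if step < count:
            continue
    step = 30
    if 36 != step <= 4:
        count = j
        j *= j // count
    step = (15 >= step) * (31 + step)
    return j

7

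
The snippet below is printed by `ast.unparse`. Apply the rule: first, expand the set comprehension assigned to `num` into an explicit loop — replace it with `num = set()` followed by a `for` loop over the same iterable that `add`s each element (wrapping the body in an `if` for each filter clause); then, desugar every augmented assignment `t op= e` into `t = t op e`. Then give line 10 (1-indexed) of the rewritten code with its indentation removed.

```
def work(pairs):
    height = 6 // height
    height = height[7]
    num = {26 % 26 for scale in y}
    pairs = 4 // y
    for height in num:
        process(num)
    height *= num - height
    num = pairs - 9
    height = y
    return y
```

height = height * (num - height)

Transformed code:
def work(pairs):
    height = 6 // height
    height = height[7]
    num = set()
    for scale in y:
        num.add(26 % 26)
    pairs = 4 // y
    for height in num:
        process(num)
    height = height * (num - height)
    num = pairs - 9
    height = y
    return y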